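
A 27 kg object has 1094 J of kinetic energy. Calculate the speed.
v = √(2·KE/m) = √(2·1094/27) = 9.002 m/s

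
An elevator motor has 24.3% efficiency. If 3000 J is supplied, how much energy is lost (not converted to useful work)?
W_lost = W_in(1 − η) = 3000·(1 − 0.243) = 2271 J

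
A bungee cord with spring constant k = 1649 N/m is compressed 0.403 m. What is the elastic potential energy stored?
PE = ½kx² = ½(1649)(0.403)² = 133.9 J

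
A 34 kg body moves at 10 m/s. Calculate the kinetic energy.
KE = ½mv² = ½(34)(10)² = 1700.0 J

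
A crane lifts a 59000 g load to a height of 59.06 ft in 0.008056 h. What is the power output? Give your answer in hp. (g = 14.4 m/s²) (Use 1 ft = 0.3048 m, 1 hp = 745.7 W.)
Convert to SI: m = 59.0 kg, h = 18.0015 m, t = 29.0016 s
P = mgh/t = (59.0)(14.4)(18.0015)/29.0016 = 527.352 W = 0.7072 hp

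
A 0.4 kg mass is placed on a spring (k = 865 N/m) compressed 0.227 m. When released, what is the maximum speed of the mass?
½kx² = ½mv² ⇒ v = x√(k/m) = (0.227)√(865/0.4) = 10.56 m/s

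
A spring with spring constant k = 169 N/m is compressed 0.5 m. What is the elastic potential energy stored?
PE = ½kx² = ½(169)(0.5)² = 21.13 J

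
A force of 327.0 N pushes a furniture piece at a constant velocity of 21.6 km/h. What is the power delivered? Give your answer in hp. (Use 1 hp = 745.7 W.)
Convert to SI: F = 327.0 N, v = 6.0 m/s
P = Fv = (327.0)(6.0) = 1962.0 W = 2.631 hp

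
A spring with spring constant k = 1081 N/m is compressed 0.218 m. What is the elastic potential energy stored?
PE = ½kx² = ½(1081)(0.218)² = 25.69 J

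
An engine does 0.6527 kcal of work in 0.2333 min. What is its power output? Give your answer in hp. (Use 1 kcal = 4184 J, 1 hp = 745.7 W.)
Convert to SI: W = 2730.9 J, t = 13.998 s
P = W/t = 2730.9/13.998 = 195.092 W = 0.2616 hp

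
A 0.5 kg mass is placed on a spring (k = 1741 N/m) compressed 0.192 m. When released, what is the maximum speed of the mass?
½kx² = ½mv² ⇒ v = x√(k/m) = (0.192)√(1741/0.5) = 11.33 m/s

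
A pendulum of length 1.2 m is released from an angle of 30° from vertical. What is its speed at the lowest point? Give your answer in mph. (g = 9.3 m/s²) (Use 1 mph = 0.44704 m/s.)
h = L(1 − cosθ) = 1.2(1 − cos30°) = 0.16077 m
v = √(2gh) = √(2·9.3·0.16077) = 1.72925 m/s = 3.868 mph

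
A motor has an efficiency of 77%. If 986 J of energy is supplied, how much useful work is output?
W_out = η·W_in = 0.77·986 = 759.22 J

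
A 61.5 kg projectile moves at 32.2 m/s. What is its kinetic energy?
KE = ½mv² = ½(61.5)(32.2)² = 31880 J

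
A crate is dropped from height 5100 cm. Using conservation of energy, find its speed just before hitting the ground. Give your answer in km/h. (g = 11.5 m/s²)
Convert to SI: h = 51.0 m
mgh = ½mv² ⇒ v = √(2gh) = √(2·11.5·51.0) = 34.2491 m/s = 123.3 km/h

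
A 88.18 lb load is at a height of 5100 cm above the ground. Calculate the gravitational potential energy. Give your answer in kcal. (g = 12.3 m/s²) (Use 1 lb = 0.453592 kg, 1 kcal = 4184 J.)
Convert to SI: m = 39.9977 kg, h = 51.0 m
PE = mgh = (39.9977)(12.3)(51.0) = 25090.6 J = 5.997 kcal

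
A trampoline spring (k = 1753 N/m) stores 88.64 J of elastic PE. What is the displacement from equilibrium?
x = √(2·PE/k) = √(2·88.64/1753) = 0.318 m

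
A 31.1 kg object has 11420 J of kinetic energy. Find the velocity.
v = √(2·KE/m) = √(2·11420/31.1) = 27.1 m/s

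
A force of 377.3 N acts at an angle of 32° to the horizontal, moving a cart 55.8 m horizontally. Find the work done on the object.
W = F·d·cosθ = (377.3)(55.8)cos(32°) = 17850 J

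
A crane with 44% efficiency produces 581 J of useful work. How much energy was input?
W_in = W_out/η = 581/0.44 = 1320 J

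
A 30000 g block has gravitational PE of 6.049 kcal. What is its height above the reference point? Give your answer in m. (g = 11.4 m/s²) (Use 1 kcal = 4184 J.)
Convert to SI: m = 30.0 kg, PE = 25309.0 J
h = PE/(mg) = 25309.0/(30.0·11.4) = 74.0 m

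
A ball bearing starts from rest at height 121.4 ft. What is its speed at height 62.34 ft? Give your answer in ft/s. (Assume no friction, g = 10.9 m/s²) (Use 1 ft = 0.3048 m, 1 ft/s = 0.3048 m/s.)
Convert to SI: h₁−h₂ = 18.0015 m
mgh₁ = mgh₂ + ½mv² ⇒ v = √(2g(h₁−h₂)) = √(2·10.9·18.0015) = 19.8099 m/s = 64.99 ft/s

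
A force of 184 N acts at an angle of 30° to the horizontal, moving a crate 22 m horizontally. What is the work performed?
W = F·d·cosθ = (184)(22)cos(30°) = 3506 J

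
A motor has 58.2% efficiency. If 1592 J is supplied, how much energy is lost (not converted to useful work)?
W_lost = W_in(1 − η) = 1592·(1 − 0.582) = 665.5 J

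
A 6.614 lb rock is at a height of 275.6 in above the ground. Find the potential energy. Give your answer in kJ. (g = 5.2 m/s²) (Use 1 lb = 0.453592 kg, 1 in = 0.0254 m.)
Convert to SI: m = 3.00006 kg, h = 7.00024 m
PE = mgh = (3.00006)(5.2)(7.00024) = 109.206 J = 0.1092 kJ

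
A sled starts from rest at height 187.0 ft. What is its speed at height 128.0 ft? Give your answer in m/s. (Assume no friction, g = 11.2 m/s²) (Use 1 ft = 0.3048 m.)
Convert to SI: h₁−h₂ = 17.9832 m
mgh₁ = mgh₂ + ½mv² ⇒ v = √(2g(h₁−h₂)) = √(2·11.2·17.9832) = 20.07 m/s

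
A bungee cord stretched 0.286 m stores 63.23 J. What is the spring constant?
k = 2·PE/x² = 2·63.23/(0.286)² = 1546 N/m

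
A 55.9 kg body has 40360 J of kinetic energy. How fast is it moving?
v = √(2·KE/m) = √(2·40360/55.9) = 38.0 m/s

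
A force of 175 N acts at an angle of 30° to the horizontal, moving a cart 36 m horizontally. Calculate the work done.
W = F·d·cosθ = (175)(36)cos(30°) = 5456 J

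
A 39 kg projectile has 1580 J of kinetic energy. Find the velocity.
v = √(2·KE/m) = √(2·1580/39) = 9.001 m/s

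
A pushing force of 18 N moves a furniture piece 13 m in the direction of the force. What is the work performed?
W = F·d = (18)(13) = 234.0 J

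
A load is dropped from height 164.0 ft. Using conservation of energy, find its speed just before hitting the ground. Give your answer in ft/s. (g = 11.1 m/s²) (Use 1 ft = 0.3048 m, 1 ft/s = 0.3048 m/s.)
Convert to SI: h = 49.9872 m
mgh = ½mv² ⇒ v = √(2gh) = √(2·11.1·49.9872) = 33.3124 m/s = 109.3 ft/s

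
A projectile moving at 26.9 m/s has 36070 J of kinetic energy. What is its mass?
m = 2·KE/v² = 2·36070/(26.9)² = 99.69 kg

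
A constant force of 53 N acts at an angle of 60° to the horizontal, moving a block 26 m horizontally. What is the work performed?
W = F·d·cosθ = (53)(26)cos(60°) = 689.0 J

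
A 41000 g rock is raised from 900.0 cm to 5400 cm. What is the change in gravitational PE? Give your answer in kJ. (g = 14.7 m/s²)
Convert to SI: m = 41.0 kg, Δh = 45.0 m
ΔPE = mgΔh = (41.0)(14.7)(45.0) = 27121.5 J = 27.12 kJ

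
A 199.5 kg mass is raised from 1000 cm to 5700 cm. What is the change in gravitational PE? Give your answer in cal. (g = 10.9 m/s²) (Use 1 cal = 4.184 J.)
Convert to SI: m = 199.5 kg, Δh = 47.0 m
ΔPE = mgΔh = (199.5)(10.9)(47.0) = 102204 J = 24430 cal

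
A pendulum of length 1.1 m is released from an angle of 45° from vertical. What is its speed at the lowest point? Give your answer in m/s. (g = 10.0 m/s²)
h = L(1 − cosθ) = 1.1(1 − cos45°) = 0.322183 m
v = √(2gh) = √(2·10.0·0.322183) = 2.538 m/s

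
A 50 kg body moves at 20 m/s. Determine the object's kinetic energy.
KE = ½mv² = ½(50)(20)² = 10000.0 J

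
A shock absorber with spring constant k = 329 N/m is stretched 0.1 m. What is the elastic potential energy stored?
PE = ½kx² = ½(329)(0.1)² = 1.645 J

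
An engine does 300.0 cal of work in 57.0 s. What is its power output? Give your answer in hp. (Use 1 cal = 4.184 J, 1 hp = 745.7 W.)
Convert to SI: W = 1255.2 J, t = 57.0 s
P = W/t = 1255.2/57.0 = 22.0211 W = 0.02953 hp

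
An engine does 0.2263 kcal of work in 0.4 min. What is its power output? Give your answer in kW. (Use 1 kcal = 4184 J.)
Convert to SI: W = 946.839 J, t = 24.0 s
P = W/t = 946.839/24.0 = 39.4516 W = 0.03945 kW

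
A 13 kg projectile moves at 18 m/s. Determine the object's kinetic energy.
KE = ½mv² = ½(13)(18)² = 2106.0 J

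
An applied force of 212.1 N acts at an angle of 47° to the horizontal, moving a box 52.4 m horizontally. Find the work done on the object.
W = F·d·cosθ = (212.1)(52.4)cos(47°) = 7580 J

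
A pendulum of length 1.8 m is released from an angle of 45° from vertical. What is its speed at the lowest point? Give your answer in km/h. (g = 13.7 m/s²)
h = L(1 − cosθ) = 1.8(1 − cos45°) = 0.527208 m
v = √(2gh) = √(2·13.7·0.527208) = 3.80072 m/s = 13.68 km/h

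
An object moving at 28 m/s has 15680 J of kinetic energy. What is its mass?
m = 2·KE/v² = 2·15680/(28)² = 40.0 kg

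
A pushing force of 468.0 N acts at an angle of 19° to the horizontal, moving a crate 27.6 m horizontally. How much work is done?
W = F·d·cosθ = (468.0)(27.6)cos(19°) = 12210 J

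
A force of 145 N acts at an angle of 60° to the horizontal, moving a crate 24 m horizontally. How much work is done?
W = F·d·cosθ = (145)(24)cos(60°) = 1740 J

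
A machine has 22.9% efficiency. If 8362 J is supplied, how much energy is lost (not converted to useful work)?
W_lost = W_in(1 − η) = 8362·(1 − 0.229) = 6447 J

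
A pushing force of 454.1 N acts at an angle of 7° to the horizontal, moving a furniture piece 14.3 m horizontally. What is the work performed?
W = F·d·cosθ = (454.1)(14.3)cos(7°) = 6445 J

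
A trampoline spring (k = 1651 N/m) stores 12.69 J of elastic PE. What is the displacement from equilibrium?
x = √(2·PE/k) = √(2·12.69/1651) = 0.124 m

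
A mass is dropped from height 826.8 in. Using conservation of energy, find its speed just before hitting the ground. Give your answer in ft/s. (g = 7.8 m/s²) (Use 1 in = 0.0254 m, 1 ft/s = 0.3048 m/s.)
Convert to SI: h = 21.0007 m
mgh = ½mv² ⇒ v = √(2gh) = √(2·7.8·21.0007) = 18.1 m/s = 59.38 ft/s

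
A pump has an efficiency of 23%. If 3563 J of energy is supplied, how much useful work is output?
W_out = η·W_in = 0.23·3563 = 819.49 J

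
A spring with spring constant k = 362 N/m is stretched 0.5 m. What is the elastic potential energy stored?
PE = ½kx² = ½(362)(0.5)² = 45.25 J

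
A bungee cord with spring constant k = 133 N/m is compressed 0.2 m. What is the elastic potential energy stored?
PE = ½kx² = ½(133)(0.2)² = 2.66 J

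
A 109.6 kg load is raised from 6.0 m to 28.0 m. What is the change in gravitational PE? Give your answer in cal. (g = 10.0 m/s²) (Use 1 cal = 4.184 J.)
ΔPE = mgΔh = (109.6)(10.0)(22.0) = 24112.0 J = 5763 cal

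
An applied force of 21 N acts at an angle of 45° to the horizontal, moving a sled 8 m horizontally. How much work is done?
W = F·d·cosθ = (21)(8)cos(45°) = 118.8 J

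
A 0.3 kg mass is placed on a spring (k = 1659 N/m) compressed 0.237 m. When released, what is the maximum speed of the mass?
½kx² = ½mv² ⇒ v = x√(k/m) = (0.237)√(1659/0.3) = 17.62 m/s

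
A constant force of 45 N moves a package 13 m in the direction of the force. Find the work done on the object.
W = F·d = (45)(13) = 585.0 J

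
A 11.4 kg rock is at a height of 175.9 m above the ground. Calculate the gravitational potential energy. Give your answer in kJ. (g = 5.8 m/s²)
PE = mgh = (11.4)(5.8)(175.9) = 11630.5 J = 11.63 kJ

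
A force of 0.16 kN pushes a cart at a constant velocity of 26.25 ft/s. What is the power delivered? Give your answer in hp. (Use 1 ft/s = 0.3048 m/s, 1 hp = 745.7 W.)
Convert to SI: F = 160.0 N, v = 8.001 m/s
P = Fv = (160.0)(8.001) = 1280.16 W = 1.717 hp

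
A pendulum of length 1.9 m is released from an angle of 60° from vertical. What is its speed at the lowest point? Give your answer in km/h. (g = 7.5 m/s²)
h = L(1 − cosθ) = 1.9(1 − cos60°) = 0.95 m
v = √(2gh) = √(2·7.5·0.95) = 3.77492 m/s = 13.59 km/h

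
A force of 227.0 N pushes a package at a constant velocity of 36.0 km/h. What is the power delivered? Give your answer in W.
Convert to SI: F = 227.0 N, v = 10.0 m/s
P = Fv = (227.0)(10.0) = 2270 W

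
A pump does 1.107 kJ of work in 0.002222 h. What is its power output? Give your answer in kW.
Convert to SI: W = 1107.0 J, t = 7.9992 s
P = W/t = 1107.0/7.9992 = 138.389 W = 0.1384 kW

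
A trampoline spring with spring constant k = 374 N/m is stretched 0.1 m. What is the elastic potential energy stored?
PE = ½kx² = ½(374)(0.1)² = 1.87 J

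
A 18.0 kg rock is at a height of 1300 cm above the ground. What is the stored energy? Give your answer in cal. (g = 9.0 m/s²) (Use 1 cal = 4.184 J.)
Convert to SI: m = 18.0 kg, h = 13.0 m
PE = mgh = (18.0)(9.0)(13.0) = 2106.0 J = 503.3 cal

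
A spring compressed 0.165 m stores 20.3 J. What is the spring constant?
k = 2·PE/x² = 2·20.3/(0.165)² = 1491 N/m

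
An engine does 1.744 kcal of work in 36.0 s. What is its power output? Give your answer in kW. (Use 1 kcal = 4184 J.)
Convert to SI: W = 7296.9 J, t = 36.0 s
P = W/t = 7296.9/36.0 = 202.692 W = 0.2027 kW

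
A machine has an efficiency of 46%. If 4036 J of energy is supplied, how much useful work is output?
W_out = η·W_in = 0.46·4036 = 1856.56 J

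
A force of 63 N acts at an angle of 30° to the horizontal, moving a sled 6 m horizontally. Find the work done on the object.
W = F·d·cosθ = (63)(6)cos(30°) = 327.4 J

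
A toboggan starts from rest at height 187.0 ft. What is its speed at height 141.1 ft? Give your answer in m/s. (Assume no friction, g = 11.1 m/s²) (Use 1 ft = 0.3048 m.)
Convert to SI: h₁−h₂ = 13.9903 m
mgh₁ = mgh₂ + ½mv² ⇒ v = √(2g(h₁−h₂)) = √(2·11.1·13.9903) = 17.62 m/s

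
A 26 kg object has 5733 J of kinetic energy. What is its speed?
v = √(2·KE/m) = √(2·5733/26) = 21.0 m/s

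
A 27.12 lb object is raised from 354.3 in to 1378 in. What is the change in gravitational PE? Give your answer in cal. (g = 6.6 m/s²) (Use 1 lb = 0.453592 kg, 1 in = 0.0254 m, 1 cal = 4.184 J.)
Convert to SI: m = 12.3014 kg, Δh = 26.002 m
ΔPE = mgΔh = (12.3014)(6.6)(26.002) = 2111.08 J = 504.6 cal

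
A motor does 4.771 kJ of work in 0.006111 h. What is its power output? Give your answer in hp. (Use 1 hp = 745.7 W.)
Convert to SI: W = 4771.0 J, t = 21.9996 s
P = W/t = 4771.0/21.9996 = 216.868 W = 0.2908 hp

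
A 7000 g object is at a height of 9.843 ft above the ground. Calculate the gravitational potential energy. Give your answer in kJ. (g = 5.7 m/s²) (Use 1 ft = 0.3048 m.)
Convert to SI: m = 7.0 kg, h = 3.00015 m
PE = mgh = (7.0)(5.7)(3.00015) = 119.706 J = 0.1197 kJ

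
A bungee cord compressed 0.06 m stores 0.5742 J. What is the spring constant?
k = 2·PE/x² = 2·0.5742/(0.06)² = 319.0 N/m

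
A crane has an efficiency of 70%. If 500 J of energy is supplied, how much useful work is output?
W_out = η·W_in = 0.7·500 = 350.0 J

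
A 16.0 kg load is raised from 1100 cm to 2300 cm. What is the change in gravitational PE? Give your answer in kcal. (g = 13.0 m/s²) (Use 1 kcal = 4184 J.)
Convert to SI: m = 16.0 kg, Δh = 12.0 m
ΔPE = mgΔh = (16.0)(13.0)(12.0) = 2496.0 J = 0.5966 kcal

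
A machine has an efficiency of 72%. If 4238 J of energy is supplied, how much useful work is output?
W_out = η·W_in = 0.72·4238 = 3051.36 J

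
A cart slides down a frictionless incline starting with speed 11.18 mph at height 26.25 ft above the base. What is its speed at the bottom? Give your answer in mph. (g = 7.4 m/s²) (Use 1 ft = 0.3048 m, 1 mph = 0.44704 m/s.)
Convert to SI: v₀ = 4.99791 m/s, h = 8.001 m
½mv₀² + mgh = ½mv² ⇒ v = √(v₀² + 2gh) = √(4.99791² + 2·7.4·8.001) = 11.9747 m/s = 26.79 mph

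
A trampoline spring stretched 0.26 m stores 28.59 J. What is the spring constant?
k = 2·PE/x² = 2·28.59/(0.26)² = 845.9 N/m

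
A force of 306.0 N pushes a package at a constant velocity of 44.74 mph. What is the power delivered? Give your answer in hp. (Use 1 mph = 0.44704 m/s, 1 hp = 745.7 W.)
Convert to SI: F = 306.0 N, v = 20.0006 m/s
P = Fv = (306.0)(20.0006) = 6120.17 W = 8.207 hp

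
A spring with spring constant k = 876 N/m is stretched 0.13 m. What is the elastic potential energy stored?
PE = ½kx² = ½(876)(0.13)² = 7.402 J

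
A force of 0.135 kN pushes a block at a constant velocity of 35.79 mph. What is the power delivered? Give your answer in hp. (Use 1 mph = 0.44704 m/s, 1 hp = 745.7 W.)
Convert to SI: F = 135.0 N, v = 15.9996 m/s
P = Fv = (135.0)(15.9996) = 2159.94 W = 2.897 hp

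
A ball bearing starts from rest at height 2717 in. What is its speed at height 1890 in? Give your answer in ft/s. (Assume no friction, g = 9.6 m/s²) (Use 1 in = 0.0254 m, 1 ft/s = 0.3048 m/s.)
Convert to SI: h₁−h₂ = 21.0058 m
mgh₁ = mgh₂ + ½mv² ⇒ v = √(2g(h₁−h₂)) = √(2·9.6·21.0058) = 20.0826 m/s = 65.89 ft/s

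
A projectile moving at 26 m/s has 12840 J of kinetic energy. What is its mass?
m = 2·KE/v² = 2·12840/(26)² = 37.99 kg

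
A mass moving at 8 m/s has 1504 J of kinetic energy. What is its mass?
m = 2·KE/v² = 2·1504/(8)² = 47.0 kg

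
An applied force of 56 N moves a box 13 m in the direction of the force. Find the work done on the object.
W = F·d = (56)(13) = 728.0 J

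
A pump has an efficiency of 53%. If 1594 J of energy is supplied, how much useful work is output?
W_out = η·W_in = 0.53·1594 = 844.82 J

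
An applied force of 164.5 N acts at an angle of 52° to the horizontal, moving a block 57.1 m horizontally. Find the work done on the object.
W = F·d·cosθ = (164.5)(57.1)cos(52°) = 5783 J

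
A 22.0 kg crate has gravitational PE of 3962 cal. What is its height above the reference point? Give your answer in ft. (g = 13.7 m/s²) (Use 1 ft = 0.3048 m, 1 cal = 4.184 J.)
Convert to SI: m = 22.0 kg, PE = 16577.0 J
h = PE/(mg) = 16577.0/(22.0·13.7) = 55.0 m = 180.4 ft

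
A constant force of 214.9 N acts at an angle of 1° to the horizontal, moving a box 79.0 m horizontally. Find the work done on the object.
W = F·d·cosθ = (214.9)(79.0)cos(1°) = 16970 J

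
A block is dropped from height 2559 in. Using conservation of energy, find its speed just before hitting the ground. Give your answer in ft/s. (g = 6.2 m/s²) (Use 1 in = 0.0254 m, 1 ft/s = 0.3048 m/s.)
Convert to SI: h = 64.9986 m
mgh = ½mv² ⇒ v = √(2gh) = √(2·6.2·64.9986) = 28.3898 m/s = 93.14 ft/s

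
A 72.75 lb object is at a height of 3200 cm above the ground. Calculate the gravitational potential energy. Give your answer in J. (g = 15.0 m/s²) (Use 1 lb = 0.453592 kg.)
Convert to SI: m = 32.9988 kg, h = 32.0 m
PE = mgh = (32.9988)(15.0)(32.0) = 15840 J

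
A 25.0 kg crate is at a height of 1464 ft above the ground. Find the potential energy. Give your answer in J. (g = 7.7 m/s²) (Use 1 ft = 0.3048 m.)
Convert to SI: m = 25.0 kg, h = 446.227 m
PE = mgh = (25.0)(7.7)(446.227) = 85900 J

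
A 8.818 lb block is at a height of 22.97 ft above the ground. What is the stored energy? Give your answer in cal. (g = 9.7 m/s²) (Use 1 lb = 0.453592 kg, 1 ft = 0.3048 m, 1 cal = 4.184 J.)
Convert to SI: m = 3.99977 kg, h = 7.00126 m
PE = mgh = (3.99977)(9.7)(7.00126) = 271.633 J = 64.92 cal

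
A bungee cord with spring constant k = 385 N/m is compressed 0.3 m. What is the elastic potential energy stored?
PE = ½kx² = ½(385)(0.3)² = 17.33 J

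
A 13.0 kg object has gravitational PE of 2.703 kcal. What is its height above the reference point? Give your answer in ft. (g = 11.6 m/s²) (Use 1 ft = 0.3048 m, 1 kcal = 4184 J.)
Convert to SI: m = 13.0 kg, PE = 11309.4 J
h = PE/(mg) = 11309.4/(13.0·11.6) = 74.9957 m = 246.0 ft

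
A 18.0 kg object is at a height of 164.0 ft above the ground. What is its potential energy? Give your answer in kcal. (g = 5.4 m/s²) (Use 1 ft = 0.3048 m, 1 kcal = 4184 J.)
Convert to SI: m = 18.0 kg, h = 49.9872 m
PE = mgh = (18.0)(5.4)(49.9872) = 4858.76 J = 1.161 kcal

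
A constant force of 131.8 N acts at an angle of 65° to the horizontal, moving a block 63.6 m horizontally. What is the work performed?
W = F·d·cosθ = (131.8)(63.6)cos(65°) = 3543 J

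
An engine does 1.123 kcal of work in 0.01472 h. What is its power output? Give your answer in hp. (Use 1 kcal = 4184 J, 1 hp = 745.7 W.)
Convert to SI: W = 4698.63 J, t = 52.992 s
P = W/t = 4698.63/52.992 = 88.6668 W = 0.1189 hp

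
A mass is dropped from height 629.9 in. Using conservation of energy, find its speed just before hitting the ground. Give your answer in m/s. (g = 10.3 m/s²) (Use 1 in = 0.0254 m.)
Convert to SI: h = 15.9995 m
mgh = ½mv² ⇒ v = √(2gh) = √(2·10.3·15.9995) = 18.15 m/s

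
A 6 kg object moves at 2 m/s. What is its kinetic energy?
KE = ½mv² = ½(6)(2)² = 12.0 J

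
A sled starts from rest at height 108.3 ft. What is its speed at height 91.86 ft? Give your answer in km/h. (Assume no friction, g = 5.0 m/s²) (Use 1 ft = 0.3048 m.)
Convert to SI: h₁−h₂ = 5.01091 m
mgh₁ = mgh₂ + ½mv² ⇒ v = √(2g(h₁−h₂)) = √(2·5.0·5.01091) = 7.07878 m/s = 25.48 km/h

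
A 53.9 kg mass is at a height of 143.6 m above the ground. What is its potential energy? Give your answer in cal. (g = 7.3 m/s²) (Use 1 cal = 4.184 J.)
PE = mgh = (53.9)(7.3)(143.6) = 56502.3 J = 13500 cal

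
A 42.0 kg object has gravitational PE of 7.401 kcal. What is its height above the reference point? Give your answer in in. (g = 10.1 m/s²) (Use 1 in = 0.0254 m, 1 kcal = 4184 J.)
Convert to SI: m = 42.0 kg, PE = 30965.8 J
h = PE/(mg) = 30965.8/(42.0·10.1) = 72.9981 m = 2874 in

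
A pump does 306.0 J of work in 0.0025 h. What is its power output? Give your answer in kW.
Convert to SI: W = 306.0 J, t = 9.0 s
P = W/t = 306.0/9.0 = 34.0 W = 0.034 kW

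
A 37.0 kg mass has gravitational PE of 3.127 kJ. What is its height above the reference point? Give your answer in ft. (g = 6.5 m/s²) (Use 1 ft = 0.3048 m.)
Convert to SI: m = 37.0 kg, PE = 3127.0 J
h = PE/(mg) = 3127.0/(37.0·6.5) = 13.0021 m = 42.66 ft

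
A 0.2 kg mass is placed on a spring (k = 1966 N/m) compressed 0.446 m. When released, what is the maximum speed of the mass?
½kx² = ½mv² ⇒ v = x√(k/m) = (0.446)√(1966/0.2) = 44.22 m/s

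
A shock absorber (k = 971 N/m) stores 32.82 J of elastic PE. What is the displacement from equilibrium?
x = √(2·PE/k) = √(2·32.82/971) = 0.26 m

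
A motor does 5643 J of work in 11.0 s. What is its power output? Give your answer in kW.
P = W/t = 5643.0/11.0 = 513.0 W = 0.513 kW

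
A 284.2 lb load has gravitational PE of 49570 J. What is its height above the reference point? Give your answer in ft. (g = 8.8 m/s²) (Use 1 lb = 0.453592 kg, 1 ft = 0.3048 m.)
Convert to SI: m = 128.911 kg, PE = 49570.0 J
h = PE/(mg) = 49570.0/(128.911·8.8) = 43.6965 m = 143.4 ft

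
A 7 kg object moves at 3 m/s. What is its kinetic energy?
KE = ½mv² = ½(7)(3)² = 31.5 J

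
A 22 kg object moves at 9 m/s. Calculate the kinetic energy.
KE = ½mv² = ½(22)(9)² = 891.0 J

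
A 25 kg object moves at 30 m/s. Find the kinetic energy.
KE = ½mv² = ½(25)(30)² = 11250.0 J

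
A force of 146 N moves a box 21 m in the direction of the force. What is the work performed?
W = F·d = (146)(21) = 3066 J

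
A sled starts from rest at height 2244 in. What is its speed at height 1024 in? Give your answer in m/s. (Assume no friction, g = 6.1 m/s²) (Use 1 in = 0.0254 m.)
Convert to SI: h₁−h₂ = 30.988 m
mgh₁ = mgh₂ + ½mv² ⇒ v = √(2g(h₁−h₂)) = √(2·6.1·30.988) = 19.44 m/s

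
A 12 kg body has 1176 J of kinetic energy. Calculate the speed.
v = √(2·KE/m) = √(2·1176/12) = 14.0 m/s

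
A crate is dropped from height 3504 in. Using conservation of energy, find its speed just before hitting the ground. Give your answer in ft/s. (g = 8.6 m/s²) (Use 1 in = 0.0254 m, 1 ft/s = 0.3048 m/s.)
Convert to SI: h = 89.0016 m
mgh = ½mv² ⇒ v = √(2gh) = √(2·8.6·89.0016) = 39.1258 m/s = 128.4 ft/s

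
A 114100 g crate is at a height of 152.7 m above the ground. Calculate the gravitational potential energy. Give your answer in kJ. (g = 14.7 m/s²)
Convert to SI: m = 114.1 kg, h = 152.7 m
PE = mgh = (114.1)(14.7)(152.7) = 256119 J = 256.1 kJ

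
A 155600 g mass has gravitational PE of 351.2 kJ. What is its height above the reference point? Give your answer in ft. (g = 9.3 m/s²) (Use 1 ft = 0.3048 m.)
Convert to SI: m = 155.6 kg, PE = 351200 J
h = PE/(mg) = 351200/(155.6·9.3) = 242.696 m = 796.2 ft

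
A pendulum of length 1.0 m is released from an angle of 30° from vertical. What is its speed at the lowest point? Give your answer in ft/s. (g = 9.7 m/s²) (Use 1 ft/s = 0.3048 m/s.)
h = L(1 − cosθ) = 1.0(1 − cos30°) = 0.133975 m
v = √(2gh) = √(2·9.7·0.133975) = 1.61217 m/s = 5.289 ft/s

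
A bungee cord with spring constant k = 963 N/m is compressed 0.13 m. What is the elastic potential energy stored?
PE = ½kx² = ½(963)(0.13)² = 8.137 J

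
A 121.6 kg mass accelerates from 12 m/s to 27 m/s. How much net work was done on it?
W = ΔKE = ½m(v₂² − v₁²) = ½(121.6)(27² − 12²) = 35568.0 J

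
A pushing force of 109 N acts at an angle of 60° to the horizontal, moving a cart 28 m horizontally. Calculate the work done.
W = F·d·cosθ = (109)(28)cos(60°) = 1526 J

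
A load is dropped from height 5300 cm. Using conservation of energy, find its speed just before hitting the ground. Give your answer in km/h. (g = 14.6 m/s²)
Convert to SI: h = 53.0 m
mgh = ½mv² ⇒ v = √(2gh) = √(2·14.6·53.0) = 39.3395 m/s = 141.6 km/h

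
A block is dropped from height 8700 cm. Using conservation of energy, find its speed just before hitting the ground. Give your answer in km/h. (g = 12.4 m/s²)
Convert to SI: h = 87.0 m
mgh = ½mv² ⇒ v = √(2gh) = √(2·12.4·87.0) = 46.45 m/s = 167.2 km/h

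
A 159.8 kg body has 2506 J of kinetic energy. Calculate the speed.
v = √(2·KE/m) = √(2·2506/159.8) = 5.6 m/s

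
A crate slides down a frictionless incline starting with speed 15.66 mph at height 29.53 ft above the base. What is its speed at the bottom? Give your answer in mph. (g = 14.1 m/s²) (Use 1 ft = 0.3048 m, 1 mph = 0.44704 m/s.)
Convert to SI: v₀ = 7.00065 m/s, h = 9.00074 m
½mv₀² + mgh = ½mv² ⇒ v = √(v₀² + 2gh) = √(7.00065² + 2·14.1·9.00074) = 17.402 m/s = 38.93 mph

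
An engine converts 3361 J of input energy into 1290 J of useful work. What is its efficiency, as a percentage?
η = W_out/W_in = 1290/3361 = 38.38%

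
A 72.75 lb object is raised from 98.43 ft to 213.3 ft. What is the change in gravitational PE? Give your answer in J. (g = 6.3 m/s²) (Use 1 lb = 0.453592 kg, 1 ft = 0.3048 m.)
Convert to SI: m = 32.9988 kg, Δh = 35.0124 m
ΔPE = mgΔh = (32.9988)(6.3)(35.0124) = 7279 J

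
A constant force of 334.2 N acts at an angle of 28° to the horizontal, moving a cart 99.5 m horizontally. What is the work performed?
W = F·d·cosθ = (334.2)(99.5)cos(28°) = 29360 J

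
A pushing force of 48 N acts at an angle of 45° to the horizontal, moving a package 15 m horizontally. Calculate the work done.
W = F·d·cosθ = (48)(15)cos(45°) = 509.1 J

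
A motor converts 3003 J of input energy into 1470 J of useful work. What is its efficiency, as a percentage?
η = W_out/W_in = 1470/3003 = 48.95%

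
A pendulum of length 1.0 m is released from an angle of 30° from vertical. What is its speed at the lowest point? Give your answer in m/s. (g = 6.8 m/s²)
h = L(1 − cosθ) = 1.0(1 − cos30°) = 0.133975 m
v = √(2gh) = √(2·6.8·0.133975) = 1.35 m/s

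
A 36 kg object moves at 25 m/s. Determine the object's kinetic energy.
KE = ½mv² = ½(36)(25)² = 11250.0 J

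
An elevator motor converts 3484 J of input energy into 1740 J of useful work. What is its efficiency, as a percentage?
η = W_out/W_in = 1740/3484 = 49.94%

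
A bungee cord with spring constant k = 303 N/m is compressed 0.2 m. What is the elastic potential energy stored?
PE = ½kx² = ½(303)(0.2)² = 6.06 J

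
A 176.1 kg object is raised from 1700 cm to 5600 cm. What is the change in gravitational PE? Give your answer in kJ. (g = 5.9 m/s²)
Convert to SI: m = 176.1 kg, Δh = 39.0 m
ΔPE = mgΔh = (176.1)(5.9)(39.0) = 40520.6 J = 40.52 kJ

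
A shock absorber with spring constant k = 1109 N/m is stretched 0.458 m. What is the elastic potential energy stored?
PE = ½kx² = ½(1109)(0.458)² = 116.3 J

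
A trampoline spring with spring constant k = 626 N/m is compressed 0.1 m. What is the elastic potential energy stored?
PE = ½kx² = ½(626)(0.1)² = 3.13 J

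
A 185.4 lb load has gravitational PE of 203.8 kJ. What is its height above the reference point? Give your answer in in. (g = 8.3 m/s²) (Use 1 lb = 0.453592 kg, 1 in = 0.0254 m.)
Convert to SI: m = 84.096 kg, PE = 203800 J
h = PE/(mg) = 203800/(84.096·8.3) = 291.979 m = 11500 in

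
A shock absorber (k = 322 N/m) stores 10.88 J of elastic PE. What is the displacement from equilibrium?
x = √(2·PE/k) = √(2·10.88/322) = 0.26 m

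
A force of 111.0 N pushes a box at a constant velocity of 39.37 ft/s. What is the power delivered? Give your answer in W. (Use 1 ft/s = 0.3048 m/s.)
Convert to SI: F = 111.0 N, v = 12.0 m/s
P = Fv = (111.0)(12.0) = 1332 W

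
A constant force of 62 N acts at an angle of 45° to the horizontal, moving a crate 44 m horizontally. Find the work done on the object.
W = F·d·cosθ = (62)(44)cos(45°) = 1929 J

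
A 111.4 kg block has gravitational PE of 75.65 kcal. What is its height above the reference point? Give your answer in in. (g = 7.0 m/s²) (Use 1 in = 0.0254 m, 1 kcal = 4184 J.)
Convert to SI: m = 111.4 kg, PE = 316520 J
h = PE/(mg) = 316520/(111.4·7.0) = 405.898 m = 15980 in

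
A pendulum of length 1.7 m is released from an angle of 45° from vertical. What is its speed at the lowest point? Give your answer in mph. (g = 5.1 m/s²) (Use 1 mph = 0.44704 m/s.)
h = L(1 − cosθ) = 1.7(1 − cos45°) = 0.497918 m
v = √(2gh) = √(2·5.1·0.497918) = 2.25361 m/s = 5.041 mph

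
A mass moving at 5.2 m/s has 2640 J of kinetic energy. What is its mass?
m = 2·KE/v² = 2·2640/(5.2)² = 195.3 kg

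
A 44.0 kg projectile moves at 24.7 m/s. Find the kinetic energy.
KE = ½mv² = ½(44.0)(24.7)² = 13420 J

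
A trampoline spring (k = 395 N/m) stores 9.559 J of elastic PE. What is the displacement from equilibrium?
x = √(2·PE/k) = √(2·9.559/395) = 0.22 m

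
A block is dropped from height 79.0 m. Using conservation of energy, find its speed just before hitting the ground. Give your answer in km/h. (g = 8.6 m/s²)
mgh = ½mv² ⇒ v = √(2gh) = √(2·8.6·79.0) = 36.8619 m/s = 132.7 km/h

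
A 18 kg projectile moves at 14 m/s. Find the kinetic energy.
KE = ½mv² = ½(18)(14)² = 1764.0 J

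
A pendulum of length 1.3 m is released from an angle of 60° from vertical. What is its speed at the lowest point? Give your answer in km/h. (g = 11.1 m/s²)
h = L(1 − cosθ) = 1.3(1 − cos60°) = 0.65 m
v = √(2gh) = √(2·11.1·0.65) = 3.79868 m/s = 13.68 km/h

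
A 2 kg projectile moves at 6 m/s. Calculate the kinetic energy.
KE = ½mv² = ½(2)(6)² = 36.0 J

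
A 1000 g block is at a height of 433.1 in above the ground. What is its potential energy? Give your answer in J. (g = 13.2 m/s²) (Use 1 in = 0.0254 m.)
Convert to SI: m = 1.0 kg, h = 11.0007 m
PE = mgh = (1.0)(13.2)(11.0007) = 145.2 J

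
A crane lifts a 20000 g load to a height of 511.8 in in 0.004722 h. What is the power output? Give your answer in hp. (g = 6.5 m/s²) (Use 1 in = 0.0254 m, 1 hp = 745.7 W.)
Convert to SI: m = 20.0 kg, h = 12.9997 m, t = 16.9992 s
P = mgh/t = (20.0)(6.5)(12.9997)/16.9992 = 99.4143 W = 0.1333 hp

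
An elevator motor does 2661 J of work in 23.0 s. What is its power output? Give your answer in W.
P = W/t = 2661.0/23.0 = 115.7 W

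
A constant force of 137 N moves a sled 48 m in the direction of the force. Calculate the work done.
W = F·d = (137)(48) = 6576 J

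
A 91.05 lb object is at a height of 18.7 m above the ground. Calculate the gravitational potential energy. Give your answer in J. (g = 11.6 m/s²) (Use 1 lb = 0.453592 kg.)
Convert to SI: m = 41.2996 kg, h = 18.7 m
PE = mgh = (41.2996)(11.6)(18.7) = 8959 J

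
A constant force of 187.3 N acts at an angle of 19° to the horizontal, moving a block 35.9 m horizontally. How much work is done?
W = F·d·cosθ = (187.3)(35.9)cos(19°) = 6358 J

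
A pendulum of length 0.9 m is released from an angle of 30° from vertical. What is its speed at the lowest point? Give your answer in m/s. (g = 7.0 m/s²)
h = L(1 − cosθ) = 0.9(1 − cos30°) = 0.120577 m
v = √(2gh) = √(2·7.0·0.120577) = 1.299 m/s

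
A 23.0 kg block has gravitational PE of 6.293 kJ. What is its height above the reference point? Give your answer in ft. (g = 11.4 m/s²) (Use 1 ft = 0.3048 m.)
Convert to SI: m = 23.0 kg, PE = 6293.0 J
h = PE/(mg) = 6293.0/(23.0·11.4) = 24.0008 m = 78.74 ft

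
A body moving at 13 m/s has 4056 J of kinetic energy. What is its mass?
m = 2·KE/v² = 2·4056/(13)² = 48.0 kg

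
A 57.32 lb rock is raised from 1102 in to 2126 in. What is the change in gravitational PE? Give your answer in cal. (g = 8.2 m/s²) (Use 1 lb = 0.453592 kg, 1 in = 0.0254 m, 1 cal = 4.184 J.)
Convert to SI: m = 25.9999 kg, Δh = 26.0096 m
ΔPE = mgΔh = (25.9999)(8.2)(26.0096) = 5545.22 J = 1325 cal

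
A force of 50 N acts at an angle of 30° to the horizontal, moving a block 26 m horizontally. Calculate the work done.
W = F·d·cosθ = (50)(26)cos(30°) = 1126 J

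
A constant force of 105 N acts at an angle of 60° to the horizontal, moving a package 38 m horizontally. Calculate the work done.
W = F·d·cosθ = (105)(38)cos(60°) = 1995 J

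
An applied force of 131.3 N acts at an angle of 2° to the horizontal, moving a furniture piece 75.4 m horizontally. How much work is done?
W = F·d·cosθ = (131.3)(75.4)cos(2°) = 9894 J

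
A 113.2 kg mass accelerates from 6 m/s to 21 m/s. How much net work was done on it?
W = ΔKE = ½m(v₂² − v₁²) = ½(113.2)(21² − 6²) = 22923.0 J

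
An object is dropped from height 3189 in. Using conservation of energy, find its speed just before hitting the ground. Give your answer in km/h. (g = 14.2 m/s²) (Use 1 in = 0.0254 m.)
Convert to SI: h = 81.0006 m
mgh = ½mv² ⇒ v = √(2gh) = √(2·14.2·81.0006) = 47.9627 m/s = 172.7 km/h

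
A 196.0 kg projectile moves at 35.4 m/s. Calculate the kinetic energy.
KE = ½mv² = ½(196.0)(35.4)² = 122800 J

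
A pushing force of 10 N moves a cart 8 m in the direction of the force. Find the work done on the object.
W = F·d = (10)(8) = 80.0 J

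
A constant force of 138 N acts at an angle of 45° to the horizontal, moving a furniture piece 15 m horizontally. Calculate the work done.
W = F·d·cosθ = (138)(15)cos(45°) = 1464 J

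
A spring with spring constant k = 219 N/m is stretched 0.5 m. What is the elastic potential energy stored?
PE = ½kx² = ½(219)(0.5)² = 27.38 J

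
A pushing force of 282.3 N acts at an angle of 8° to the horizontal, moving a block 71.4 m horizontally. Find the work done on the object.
W = F·d·cosθ = (282.3)(71.4)cos(8°) = 19960 J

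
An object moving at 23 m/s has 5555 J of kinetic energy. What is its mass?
m = 2·KE/v² = 2·5555/(23)² = 21.0 kg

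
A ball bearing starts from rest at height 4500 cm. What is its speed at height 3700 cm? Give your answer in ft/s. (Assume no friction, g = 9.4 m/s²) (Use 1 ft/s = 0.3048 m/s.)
Convert to SI: h₁−h₂ = 8.0 m
mgh₁ = mgh₂ + ½mv² ⇒ v = √(2g(h₁−h₂)) = √(2·9.4·8.0) = 12.2638 m/s = 40.24 ft/s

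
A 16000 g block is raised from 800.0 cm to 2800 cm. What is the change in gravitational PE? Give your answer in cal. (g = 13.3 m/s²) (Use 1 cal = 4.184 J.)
Convert to SI: m = 16.0 kg, Δh = 20.0 m
ΔPE = mgΔh = (16.0)(13.3)(20.0) = 4256.0 J = 1017 cal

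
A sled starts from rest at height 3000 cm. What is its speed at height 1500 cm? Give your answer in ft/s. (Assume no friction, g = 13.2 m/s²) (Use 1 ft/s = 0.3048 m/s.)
Convert to SI: h₁−h₂ = 15.0 m
mgh₁ = mgh₂ + ½mv² ⇒ v = √(2g(h₁−h₂)) = √(2·13.2·15.0) = 19.8997 m/s = 65.29 ft/s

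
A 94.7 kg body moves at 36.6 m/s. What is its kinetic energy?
KE = ½mv² = ½(94.7)(36.6)² = 63430 J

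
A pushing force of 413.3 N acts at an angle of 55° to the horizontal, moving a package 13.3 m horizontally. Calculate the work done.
W = F·d·cosθ = (413.3)(13.3)cos(55°) = 3153 J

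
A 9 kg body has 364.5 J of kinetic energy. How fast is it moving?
v = √(2·KE/m) = √(2·364.5/9) = 9.0 m/s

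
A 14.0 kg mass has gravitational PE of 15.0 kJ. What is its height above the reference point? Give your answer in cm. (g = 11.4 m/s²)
Convert to SI: m = 14.0 kg, PE = 15000.0 J
h = PE/(mg) = 15000.0/(14.0·11.4) = 93.98496 m = 9398 cm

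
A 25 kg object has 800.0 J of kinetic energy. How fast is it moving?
v = √(2·KE/m) = √(2·800.0/25) = 8.0 m/s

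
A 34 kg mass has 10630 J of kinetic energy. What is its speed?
v = √(2·KE/m) = √(2·10630/34) = 25.01 m/s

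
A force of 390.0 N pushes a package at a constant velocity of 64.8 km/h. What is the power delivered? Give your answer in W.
Convert to SI: F = 390.0 N, v = 18.0 m/s
P = Fv = (390.0)(18.0) = 7020 W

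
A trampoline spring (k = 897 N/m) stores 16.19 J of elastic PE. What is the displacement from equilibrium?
x = √(2·PE/k) = √(2·16.19/897) = 0.19 m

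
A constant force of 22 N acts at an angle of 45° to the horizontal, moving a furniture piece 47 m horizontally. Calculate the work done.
W = F·d·cosθ = (22)(47)cos(45°) = 731.1 J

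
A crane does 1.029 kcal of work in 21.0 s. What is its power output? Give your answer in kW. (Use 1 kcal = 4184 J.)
Convert to SI: W = 4305.34 J, t = 21.0 s
P = W/t = 4305.34/21.0 = 205.016 W = 0.205 kW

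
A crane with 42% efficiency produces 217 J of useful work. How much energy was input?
W_in = W_out/η = 217/0.42 = 516.7 J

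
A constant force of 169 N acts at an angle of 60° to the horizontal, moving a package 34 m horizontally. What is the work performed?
W = F·d·cosθ = (169)(34)cos(60°) = 2873 J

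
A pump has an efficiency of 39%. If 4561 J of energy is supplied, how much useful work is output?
W_out = η·W_in = 0.39·4561 = 1778.79 J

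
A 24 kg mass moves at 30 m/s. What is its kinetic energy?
KE = ½mv² = ½(24)(30)² = 10800.0 J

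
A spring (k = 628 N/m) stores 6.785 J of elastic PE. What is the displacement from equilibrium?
x = √(2·PE/k) = √(2·6.785/628) = 0.147 m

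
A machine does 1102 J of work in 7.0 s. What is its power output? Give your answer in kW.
P = W/t = 1102.0/7.0 = 157.429 W = 0.1574 kW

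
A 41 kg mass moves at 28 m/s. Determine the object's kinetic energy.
KE = ½mv² = ½(41)(28)² = 16072.0 J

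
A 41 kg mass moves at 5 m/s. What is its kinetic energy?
KE = ½mv² = ½(41)(5)² = 512.5 J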